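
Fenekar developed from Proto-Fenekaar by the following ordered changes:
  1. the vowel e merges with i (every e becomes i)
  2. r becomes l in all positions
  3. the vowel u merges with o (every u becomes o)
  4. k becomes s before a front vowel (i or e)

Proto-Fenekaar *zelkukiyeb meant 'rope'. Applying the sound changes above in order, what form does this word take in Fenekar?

zilkosiyib

Fenekar: start from *zelkukiyeb.
  rule 1 (vowel merger): zelkukiyeb → zilkukiyib
  rule 2: no change — zilkukiyib
  rule 3 (vowel merger): zilkukiyib → zilkokiyib
  rule 4 (palatalisation): zilkokiyib → zilkosiyib
  ⇒ Fenekar zilkosiyib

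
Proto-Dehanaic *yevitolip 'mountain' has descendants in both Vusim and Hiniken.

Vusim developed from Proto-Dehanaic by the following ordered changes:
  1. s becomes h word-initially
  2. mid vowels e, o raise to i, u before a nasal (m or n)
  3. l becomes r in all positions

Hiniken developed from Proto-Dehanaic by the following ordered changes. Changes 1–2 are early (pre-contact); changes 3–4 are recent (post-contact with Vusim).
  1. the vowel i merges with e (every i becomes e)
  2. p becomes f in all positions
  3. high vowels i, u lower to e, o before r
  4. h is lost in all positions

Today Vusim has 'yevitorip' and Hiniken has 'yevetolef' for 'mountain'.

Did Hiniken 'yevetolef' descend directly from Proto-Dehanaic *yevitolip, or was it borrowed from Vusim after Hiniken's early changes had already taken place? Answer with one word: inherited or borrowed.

inherited

If inherited, *yevitolip would pass through all of Hiniken's changes:
Hiniken: start from *yevitolip.
  rule 1 (vowel merger): yevitolip → yevetolep
  rule 2 (unconditioned shift): yevetolep → yevetolef
  rule 3: no change — yevetolef
  rule 4: no change — yevetolef
  ⇒ Hiniken yevetolef
If borrowed from Vusim 'yevitorip' after the early changes, it would undergo only the recent ones:
  rule 3 (pre-rhotic lowering): no change (yevitorip)
  rule 4 (h-loss): no change (yevitorip)
  ⇒ as a loan: yevitorip
Hiniken 'yevetolef' matches the inherited outcome exactly, so it is an inherited cognate, not a loan.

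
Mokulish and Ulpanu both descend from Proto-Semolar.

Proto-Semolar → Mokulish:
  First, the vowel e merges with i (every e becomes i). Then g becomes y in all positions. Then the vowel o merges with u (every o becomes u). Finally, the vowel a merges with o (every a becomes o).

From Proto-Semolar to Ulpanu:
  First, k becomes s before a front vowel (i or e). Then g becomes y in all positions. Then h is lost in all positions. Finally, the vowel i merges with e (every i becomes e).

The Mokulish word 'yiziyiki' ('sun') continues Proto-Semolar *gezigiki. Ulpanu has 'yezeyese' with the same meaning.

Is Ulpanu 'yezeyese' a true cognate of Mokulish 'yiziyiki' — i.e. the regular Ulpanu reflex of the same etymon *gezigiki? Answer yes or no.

Derive the expected Ulpanu reflex of *gezigiki:
Ulpanu: *gezigiki
  gezigiki → gezigisi   [palatalisation]
  gezigisi → yeziyisi   [unconditioned shift]
  yeziyisi (rule 3 does not apply)
  yeziyisi → yezeyese   [vowel merger]
  giving Ulpanu yezeyese.
Ulpanu 'yezeyese' matches the regular reflex exactly, so the pair is cognate.

yes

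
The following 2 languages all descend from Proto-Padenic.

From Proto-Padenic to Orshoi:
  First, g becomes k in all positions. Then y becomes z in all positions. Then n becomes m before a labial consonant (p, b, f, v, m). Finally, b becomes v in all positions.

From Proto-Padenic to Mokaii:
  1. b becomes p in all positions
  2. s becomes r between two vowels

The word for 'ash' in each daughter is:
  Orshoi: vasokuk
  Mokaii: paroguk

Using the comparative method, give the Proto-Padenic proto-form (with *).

*basoguk

Position 1: Orshoi has v, Mokaii has p. Taking the neighbouring segments as reconstructed: Orshoi v could go back to *b or *v; Mokaii p could go back to *p or *b — the one source consistent with every daughter is *b.
Position 3: Orshoi has s, Mokaii has r. Orshoi preserves s here (none of its changes turn any other segment into s), so the proto-segment is *s.
Verify the candidate proto-form against each daughter:
Orshoi: *basoguk
  basoguk → basokuk   [unconditioned shift]
  basokuk (rule 2 does not apply)
  basokuk (rule 3 does not apply)
  basokuk → vasokuk   [unconditioned shift]
  giving Orshoi vasokuk.
Mokaii: *basoguk > pasoguk > paroguk  (by unconditioned shift, rhotacism)
Only *basoguk yields all of Orshoi vasokuk, Mokaii paroguk.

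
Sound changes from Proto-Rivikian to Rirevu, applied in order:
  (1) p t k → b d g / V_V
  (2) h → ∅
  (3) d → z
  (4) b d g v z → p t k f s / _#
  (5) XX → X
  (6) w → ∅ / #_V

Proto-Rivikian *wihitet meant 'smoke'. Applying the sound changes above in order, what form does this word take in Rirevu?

Rirevu: *wihitet
  wihitet → wihidet   [intervocalic voicing]
  wihidet → wiidet   [h-loss]
  wiidet → wiizet   [unconditioned shift]
  wiizet (rule 4 does not apply)
  wiizet → wizet   [degemination]
  wizet → izet   [glide loss]
  giving Rirevu izet.

izet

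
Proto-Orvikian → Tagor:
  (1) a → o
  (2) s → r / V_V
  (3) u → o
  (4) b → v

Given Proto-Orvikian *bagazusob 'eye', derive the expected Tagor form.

Tagor: *bagazusob
  bagazusob → bogozusob   [vowel merger]
  bogozusob → bogozurob   [rhotacism]
  bogozurob → bogozorob   [vowel merger]
  bogozorob → vogozorov   [unconditioned shift]
  giving Tagor vogozorov.

vogozorov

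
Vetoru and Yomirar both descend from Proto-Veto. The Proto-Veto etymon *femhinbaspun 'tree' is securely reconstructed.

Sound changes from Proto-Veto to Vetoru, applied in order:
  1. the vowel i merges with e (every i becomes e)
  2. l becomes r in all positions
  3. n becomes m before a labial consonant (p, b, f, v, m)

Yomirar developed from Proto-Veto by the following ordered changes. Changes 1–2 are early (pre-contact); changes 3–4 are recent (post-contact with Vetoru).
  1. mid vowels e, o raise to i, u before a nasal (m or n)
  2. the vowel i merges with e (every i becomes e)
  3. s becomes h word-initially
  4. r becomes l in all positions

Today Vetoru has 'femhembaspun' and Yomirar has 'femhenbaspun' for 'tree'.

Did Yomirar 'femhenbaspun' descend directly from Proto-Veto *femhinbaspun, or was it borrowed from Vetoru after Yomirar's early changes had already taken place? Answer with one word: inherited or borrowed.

If inherited, *femhinbaspun would pass through all of Yomirar's changes:
Yomirar: *femhinbaspun > fimhinbaspun > femhenbaspun  (by pre-nasal raising, vowel merger)
If borrowed from Vetoru 'femhembaspun' after the early changes, it would undergo only the recent ones:
  rule 3 (debuccalisation): no change (femhembaspun)
  rule 4 (unconditioned shift): no change (femhembaspun)
  ⇒ as a loan: femhembaspun
Yomirar 'femhenbaspun' matches the inherited outcome exactly, so it is an inherited cognate, not a loan.

inherited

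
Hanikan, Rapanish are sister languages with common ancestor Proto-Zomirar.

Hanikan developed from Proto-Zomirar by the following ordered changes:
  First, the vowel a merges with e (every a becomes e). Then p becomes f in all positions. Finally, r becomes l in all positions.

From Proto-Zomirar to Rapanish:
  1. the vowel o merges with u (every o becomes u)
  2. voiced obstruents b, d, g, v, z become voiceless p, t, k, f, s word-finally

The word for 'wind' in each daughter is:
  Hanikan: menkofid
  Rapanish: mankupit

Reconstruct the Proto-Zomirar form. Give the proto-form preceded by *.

Position 8: Hanikan has d, Rapanish has t. Hanikan preserves d here (none of its changes turn any other segment into d), so the proto-segment is *d.
Position 6: Hanikan has f, Rapanish has p. Taking the neighbouring segments as reconstructed: Hanikan f could go back to *p or *f; Rapanish p can only go back to *p — the one source consistent with every daughter is *p.
Position 5: Hanikan has o, Rapanish has u. Hanikan preserves o here (none of its changes turn any other segment into o), so the proto-segment is *o.
Continuing position by position gives *mankopid; check it forward:
Hanikan: start from *mankopid.
  rule 1 (vowel merger): mankopid → menkopid
  rule 2 (unconditioned shift): menkopid → menkofid
  rule 3: no change — menkofid
  ⇒ Hanikan menkofid
Rapanish: start from *mankopid.
  rule 1 (vowel merger): mankopid → mankupid
  rule 2 (final devoicing): mankupid → mankupit
  ⇒ Rapanish mankupit
*mankopid is the unique common source.

*mankopid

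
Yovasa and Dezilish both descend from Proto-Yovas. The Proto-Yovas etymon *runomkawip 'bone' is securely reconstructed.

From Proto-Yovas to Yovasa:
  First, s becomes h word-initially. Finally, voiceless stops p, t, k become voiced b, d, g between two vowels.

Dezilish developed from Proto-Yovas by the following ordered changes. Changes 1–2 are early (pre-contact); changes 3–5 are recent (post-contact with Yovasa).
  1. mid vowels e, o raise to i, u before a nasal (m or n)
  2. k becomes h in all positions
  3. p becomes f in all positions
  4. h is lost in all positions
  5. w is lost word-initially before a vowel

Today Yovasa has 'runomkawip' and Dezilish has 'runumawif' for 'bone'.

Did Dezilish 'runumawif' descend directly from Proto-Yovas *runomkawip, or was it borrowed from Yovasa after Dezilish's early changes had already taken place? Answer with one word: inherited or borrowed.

inherited

If inherited, *runomkawip would pass through all of Dezilish's changes:
Dezilish: start from *runomkawip.
  rule 1 (pre-nasal raising): runomkawip → runumkawip
  rule 2 (unconditioned shift): runumkawip → runumhawip
  rule 3 (unconditioned shift): runumhawip → runumhawif
  rule 4 (h-loss): runumhawif → runumawif
  rule 5: no change — runumawif
  ⇒ Dezilish runumawif
If borrowed from Yovasa 'runomkawip' after the early changes, it would undergo only the recent ones:
  rule 3 (unconditioned shift): runomkawip → runomkawif
  rule 4 (h-loss): no change (runomkawif)
  rule 5 (glide loss): no change (runomkawif)
  ⇒ as a loan: runomkawif
Dezilish 'runumawif' matches the inherited outcome exactly, so it is an inherited cognate, not a loan.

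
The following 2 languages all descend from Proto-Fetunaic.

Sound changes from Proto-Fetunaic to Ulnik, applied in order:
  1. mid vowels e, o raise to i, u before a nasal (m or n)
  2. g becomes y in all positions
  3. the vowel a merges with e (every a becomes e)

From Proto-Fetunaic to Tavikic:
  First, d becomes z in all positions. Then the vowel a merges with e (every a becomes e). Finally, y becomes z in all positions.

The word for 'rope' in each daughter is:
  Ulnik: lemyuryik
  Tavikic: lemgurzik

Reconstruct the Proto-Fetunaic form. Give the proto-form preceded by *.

*lamguryik

Position 7: Ulnik has y, Tavikic has z. Taking the neighbouring segments as reconstructed: Ulnik y could go back to *g or *y; Tavikic z could go back to *d or *z or *y — the one source consistent with every daughter is *y.
Position 2: Ulnik has e, Tavikic has e. Taking the neighbouring segments as reconstructed: Ulnik e can only go back to *a; Tavikic e could go back to *a or *e — the one source consistent with every daughter is *a.
Position 4: Ulnik has y, Tavikic has g. Tavikic preserves g here (none of its changes turn any other segment into g), so the proto-segment is *g.
The remaining positions agree across the daughters. Check the candidate against every language:
Ulnik: *lamguryik > lamyuryik > lemyuryik  (by unconditioned shift, vowel merger)
Tavikic: *lamguryik > lemguryik > lemgurzik  (by vowel merger, unconditioned shift)
No other proto-form is consistent with every reflex, so the reconstruction is *lamguryik.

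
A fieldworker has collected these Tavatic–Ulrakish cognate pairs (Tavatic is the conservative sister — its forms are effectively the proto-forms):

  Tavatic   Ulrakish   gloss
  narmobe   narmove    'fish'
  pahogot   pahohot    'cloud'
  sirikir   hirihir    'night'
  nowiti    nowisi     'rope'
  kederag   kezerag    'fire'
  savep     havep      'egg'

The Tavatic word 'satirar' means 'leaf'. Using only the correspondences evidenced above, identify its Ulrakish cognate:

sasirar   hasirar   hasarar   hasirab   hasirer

hasirar

savep ~ havep — Tavatic s corresponds to Ulrakish h word-initially before a back vowel.
nowiti ~ nowisi — Tavatic t corresponds to Ulrakish s between vowels (before a front vowel).
Applying these to Tavatic 'satirar':
  satirar → hatirar   (s→h word-initially before a back vowel)
  hatirar → hasirar   (t→s between vowels (before a front vowel))
So the Ulrakish cognate is 'hasirar'.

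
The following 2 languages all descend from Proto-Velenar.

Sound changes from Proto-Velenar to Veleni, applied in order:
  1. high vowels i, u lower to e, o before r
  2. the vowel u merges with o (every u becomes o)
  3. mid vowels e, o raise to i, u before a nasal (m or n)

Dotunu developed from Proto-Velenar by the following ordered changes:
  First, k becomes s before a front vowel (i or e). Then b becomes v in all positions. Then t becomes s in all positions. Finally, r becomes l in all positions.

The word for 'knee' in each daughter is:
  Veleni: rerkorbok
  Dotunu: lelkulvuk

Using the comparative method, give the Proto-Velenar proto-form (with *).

*rerkurbuk

Position 7: Veleni has b, Dotunu has v. Veleni preserves b here (none of its changes turn any other segment into b), so the proto-segment is *b.
Position 1: Veleni has r, Dotunu has l. Veleni preserves r here (none of its changes turn any other segment into r), so the proto-segment is *r.
Continuing position by position gives *rerkurbuk; check it forward:
Veleni: *rerkurbuk
  rerkurbuk → rerkorbuk   [pre-rhotic lowering]
  rerkorbuk → rerkorbok   [vowel merger]
  rerkorbok (rule 3 does not apply)
  giving Veleni rerkorbok.
Dotunu: *rerkurbuk > rerkurvuk > lelkulvuk  (by unconditioned shift, unconditioned shift)
No other proto-form is consistent with every reflex, so the reconstruction is *rerkurbuk.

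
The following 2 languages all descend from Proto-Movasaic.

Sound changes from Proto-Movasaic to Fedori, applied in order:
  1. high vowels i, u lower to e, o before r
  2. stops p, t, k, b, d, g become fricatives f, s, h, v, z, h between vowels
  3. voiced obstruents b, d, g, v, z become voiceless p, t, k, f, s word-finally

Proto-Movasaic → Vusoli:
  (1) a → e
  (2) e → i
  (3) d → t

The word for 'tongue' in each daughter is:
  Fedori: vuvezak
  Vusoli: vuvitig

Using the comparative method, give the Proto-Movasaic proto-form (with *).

*vuvedag

Position 7: Fedori has k, Vusoli has g. Vusoli preserves g here (none of its changes turn any other segment into g), so the proto-segment is *g.
Position 5: Fedori has z, Vusoli has t. Taking the neighbouring segments as reconstructed: Fedori z could go back to *d or *z; Vusoli t could go back to *t or *d — the one source consistent with every daughter is *d.
This points to *vuvedag. Verify forward in each daughter:
Fedori: start from *vuvedag.
  rule 1: no change — vuvedag
  rule 2 (intervocalic lenition): vuvedag → vuvezag
  rule 3 (final devoicing): vuvezag → vuvezak
  ⇒ Fedori vuvezak
Vusoli: *vuvedag > vuvedeg > vuvidig > vuvitig  (by vowel merger, vowel merger, unconditioned shift)
*vuvedag is the unique common source.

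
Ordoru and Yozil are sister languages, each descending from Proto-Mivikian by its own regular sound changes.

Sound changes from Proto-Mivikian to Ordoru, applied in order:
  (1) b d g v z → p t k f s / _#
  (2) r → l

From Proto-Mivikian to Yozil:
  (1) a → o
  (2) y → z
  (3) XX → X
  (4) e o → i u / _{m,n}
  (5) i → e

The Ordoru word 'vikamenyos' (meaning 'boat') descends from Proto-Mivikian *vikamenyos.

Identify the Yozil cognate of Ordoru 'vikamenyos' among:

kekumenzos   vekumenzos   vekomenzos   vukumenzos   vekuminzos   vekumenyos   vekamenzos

vekumenzos

Yozil: *vikamenyos
  vikamenyos → vikomenyos   [vowel merger]
  vikomenyos → vikomenzos   [unconditioned shift]
  vikomenzos (rule 3 does not apply)
  vikomenzos → vikuminzos   [pre-nasal raising]
  vikuminzos → vekumenzos   [vowel merger]
  giving Yozil vekumenzos.
Among the options, 'vekumenzos' alone shows every Yozil change applied in order.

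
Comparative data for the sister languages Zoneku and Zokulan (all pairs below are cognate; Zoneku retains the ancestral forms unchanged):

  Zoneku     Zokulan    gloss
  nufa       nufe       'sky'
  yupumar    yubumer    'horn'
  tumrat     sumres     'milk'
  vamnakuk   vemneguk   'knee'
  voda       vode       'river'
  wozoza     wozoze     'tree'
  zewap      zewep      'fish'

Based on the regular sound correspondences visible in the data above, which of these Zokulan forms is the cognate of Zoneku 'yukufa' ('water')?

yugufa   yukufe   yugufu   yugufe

vamnakuk ~ vemneguk — Zoneku k corresponds to Zokulan g between vowels (before a back vowel).
nufa ~ nufe, voda ~ vode — Zoneku a corresponds to Zokulan e word-finally.
Applying these to Zoneku 'yukufa':
  yukufa → yugufa   (k→g between vowels (before a back vowel))
  yugufa → yugufe   (a→e word-finally)
So the Zokulan cognate is 'yugufe'.

yugufe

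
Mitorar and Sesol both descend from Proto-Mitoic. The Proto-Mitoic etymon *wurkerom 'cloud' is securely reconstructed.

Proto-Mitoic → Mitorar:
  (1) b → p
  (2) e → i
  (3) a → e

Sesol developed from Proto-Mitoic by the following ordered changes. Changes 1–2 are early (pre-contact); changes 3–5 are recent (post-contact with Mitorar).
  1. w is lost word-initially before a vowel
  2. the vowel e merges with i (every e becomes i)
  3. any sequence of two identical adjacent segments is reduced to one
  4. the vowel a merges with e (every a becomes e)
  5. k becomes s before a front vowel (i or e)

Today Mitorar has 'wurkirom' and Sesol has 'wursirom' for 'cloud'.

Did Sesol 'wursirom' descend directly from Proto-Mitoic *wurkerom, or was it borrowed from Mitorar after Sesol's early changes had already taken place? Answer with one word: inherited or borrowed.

If inherited, *wurkerom would pass through all of Sesol's changes:
Sesol: *wurkerom > urkerom > urkirom > ursirom  (by glide loss, vowel merger, palatalisation)
If borrowed from Mitorar 'wurkirom' after the early changes, it would undergo only the recent ones:
  rule 3 (degemination): no change (wurkirom)
  rule 4 (vowel merger): no change (wurkirom)
  rule 5 (palatalisation): wurkirom → wursirom
  ⇒ as a loan: wursirom
Sesol 'wursirom' matches the loan outcome 'wursirom', not the inherited 'ursirom' — it skipped the early Sesol changes, so it was borrowed from Mitorar.

borrowed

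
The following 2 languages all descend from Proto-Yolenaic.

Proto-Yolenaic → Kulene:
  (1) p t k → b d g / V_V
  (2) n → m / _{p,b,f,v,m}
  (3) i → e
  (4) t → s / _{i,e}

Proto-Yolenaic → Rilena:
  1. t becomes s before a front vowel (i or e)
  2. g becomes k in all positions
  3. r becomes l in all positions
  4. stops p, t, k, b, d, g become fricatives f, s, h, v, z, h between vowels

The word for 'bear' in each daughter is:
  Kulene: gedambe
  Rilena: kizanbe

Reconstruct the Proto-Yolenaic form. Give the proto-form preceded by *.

Position 2: Kulene has e, Rilena has i. Rilena preserves i here (none of its changes turn any other segment into i), so the proto-segment is *i.
Position 1: Kulene has g, Rilena has k. Taking the neighbouring segments as reconstructed: Kulene g can only go back to *g; Rilena k could go back to *k or *g — the one source consistent with every daughter is *g.
Position 3: Kulene has d, Rilena has z. Taking the neighbouring segments as reconstructed: Kulene d could go back to *t or *d; Rilena z could go back to *d or *z — the one source consistent with every daughter is *d.
This points to *gidanbe. Verify forward in each daughter:
Kulene: *gidanbe
  gidanbe (rule 1 does not apply)
  gidanbe → gidambe   [nasal place assimilation]
  gidambe → gedambe   [vowel merger]
  gedambe (rule 4 does not apply)
  giving Kulene gedambe.
Rilena: start from *gidanbe.
  rule 1: no change — gidanbe
  rule 2 (unconditioned shift): gidanbe → kidanbe
  rule 3: no change — kidanbe
  rule 4 (intervocalic lenition): kidanbe → kizanbe
  ⇒ Rilena kizanbe
No other proto-form is consistent with every reflex, so the reconstruction is *gidanbe.

*gidanbe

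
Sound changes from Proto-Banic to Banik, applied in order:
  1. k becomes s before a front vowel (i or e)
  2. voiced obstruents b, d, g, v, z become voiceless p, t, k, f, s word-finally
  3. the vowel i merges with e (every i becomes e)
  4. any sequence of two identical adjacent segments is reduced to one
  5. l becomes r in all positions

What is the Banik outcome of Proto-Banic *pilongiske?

Banik: *pilongiske
  pilongiske → pilongisse   [palatalisation]
  pilongisse (rule 2 does not apply)
  pilongisse → pelongesse   [vowel merger]
  pelongesse → pelongese   [degemination]
  pelongese → perongese   [unconditioned shift]
  giving Banik perongese.

perongese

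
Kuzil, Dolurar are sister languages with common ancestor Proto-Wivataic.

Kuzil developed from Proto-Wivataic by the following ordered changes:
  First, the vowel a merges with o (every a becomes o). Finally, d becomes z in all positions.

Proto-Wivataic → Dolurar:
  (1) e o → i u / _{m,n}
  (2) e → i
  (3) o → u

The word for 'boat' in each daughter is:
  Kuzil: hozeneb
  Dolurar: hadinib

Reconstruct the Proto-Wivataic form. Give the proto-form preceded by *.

Position 2: Kuzil has o, Dolurar has a. Dolurar preserves a here (none of its changes turn any other segment into a), so the proto-segment is *a.
Position 6: Kuzil has e, Dolurar has i. Kuzil preserves e here (none of its changes turn any other segment into e), so the proto-segment is *e.
Position 4: Kuzil has e, Dolurar has i. Kuzil preserves e here (none of its changes turn any other segment into e), so the proto-segment is *e.
Verify the candidate proto-form against each daughter:
Kuzil: *hadeneb > hodeneb > hozeneb  (by vowel merger, unconditioned shift)
Dolurar: *hadeneb
  hadeneb → hadineb   [pre-nasal raising]
  hadineb → hadinib   [vowel merger]
  hadinib (rule 3 does not apply)
  giving Dolurar hadinib.
No other proto-form is consistent with every reflex, so the reconstruction is *hadeneb.

*hadeneb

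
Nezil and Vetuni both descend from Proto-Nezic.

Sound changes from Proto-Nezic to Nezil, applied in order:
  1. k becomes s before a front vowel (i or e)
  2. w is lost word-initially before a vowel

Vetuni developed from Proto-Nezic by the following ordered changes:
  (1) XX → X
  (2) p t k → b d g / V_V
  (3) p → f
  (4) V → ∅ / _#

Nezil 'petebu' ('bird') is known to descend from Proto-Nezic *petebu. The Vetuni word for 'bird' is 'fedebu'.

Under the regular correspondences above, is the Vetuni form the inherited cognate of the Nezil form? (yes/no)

Derive the expected Vetuni reflex of *petebu:
Vetuni: start from *petebu.
  rule 1: no change — petebu
  rule 2 (intervocalic voicing): petebu → pedebu
  rule 3 (unconditioned shift): pedebu → fedebu
  rule 4 (apocope): fedebu → fedeb
  ⇒ Vetuni fedeb
The regular Vetuni reflex would be 'fedeb', but the attested form is 'fedebu'. The correspondence is irregular, so they are not cognates (the Vetuni form has a different source).

no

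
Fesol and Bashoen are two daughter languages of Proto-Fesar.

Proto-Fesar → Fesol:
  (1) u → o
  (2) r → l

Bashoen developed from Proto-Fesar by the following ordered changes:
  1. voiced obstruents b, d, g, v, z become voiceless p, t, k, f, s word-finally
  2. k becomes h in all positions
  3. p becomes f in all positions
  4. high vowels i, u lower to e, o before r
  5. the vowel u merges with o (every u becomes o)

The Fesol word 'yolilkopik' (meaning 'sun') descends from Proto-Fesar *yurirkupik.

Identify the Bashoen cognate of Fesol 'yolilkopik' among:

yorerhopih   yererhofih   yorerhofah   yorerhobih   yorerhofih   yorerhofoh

Bashoen: *yurirkupik > yurirhupih > yurirhufih > yorerhufih > yorerhofih  (by unconditioned shift, unconditioned shift, pre-rhotic lowering, vowel merger)
The other candidates each miss or misapply at least one Bashoen change.

yorerhofih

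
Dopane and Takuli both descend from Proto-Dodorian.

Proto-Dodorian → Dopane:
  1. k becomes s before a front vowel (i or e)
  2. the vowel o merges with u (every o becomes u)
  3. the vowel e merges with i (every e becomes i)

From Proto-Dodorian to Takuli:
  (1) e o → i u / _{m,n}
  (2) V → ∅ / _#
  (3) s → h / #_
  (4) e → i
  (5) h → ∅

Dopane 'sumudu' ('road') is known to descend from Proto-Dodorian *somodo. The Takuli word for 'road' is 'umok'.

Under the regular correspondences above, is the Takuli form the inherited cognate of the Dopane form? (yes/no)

Derive the expected Takuli reflex of *somodo:
Takuli: start from *somodo.
  rule 1 (pre-nasal raising): somodo → sumodo
  rule 2 (apocope): sumodo → sumod
  rule 3 (debuccalisation): sumod → humod
  rule 4: no change — humod
  rule 5 (h-loss): humod → umod
  ⇒ Takuli umod
The regular Takuli reflex would be 'umod', but the attested form is 'umok'. The correspondence is irregular, so they are not cognates (the Takuli form has a different source).

no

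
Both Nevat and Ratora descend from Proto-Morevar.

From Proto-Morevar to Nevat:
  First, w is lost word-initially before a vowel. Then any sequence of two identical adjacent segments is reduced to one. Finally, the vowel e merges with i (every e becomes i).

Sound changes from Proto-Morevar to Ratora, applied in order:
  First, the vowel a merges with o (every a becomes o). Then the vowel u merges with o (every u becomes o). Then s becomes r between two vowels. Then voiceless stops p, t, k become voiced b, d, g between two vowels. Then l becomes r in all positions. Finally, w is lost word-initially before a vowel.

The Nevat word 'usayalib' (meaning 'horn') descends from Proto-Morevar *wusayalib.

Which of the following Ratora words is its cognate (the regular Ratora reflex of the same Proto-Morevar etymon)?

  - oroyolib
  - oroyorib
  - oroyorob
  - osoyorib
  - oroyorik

oroyorib

Ratora: *wusayalib > wusoyolib > wosoyolib > woroyolib > woroyorib > oroyorib  (by vowel merger, vowel merger, rhotacism, unconditioned shift, glide loss)
The other candidates each miss or misapply at least one Ratora change.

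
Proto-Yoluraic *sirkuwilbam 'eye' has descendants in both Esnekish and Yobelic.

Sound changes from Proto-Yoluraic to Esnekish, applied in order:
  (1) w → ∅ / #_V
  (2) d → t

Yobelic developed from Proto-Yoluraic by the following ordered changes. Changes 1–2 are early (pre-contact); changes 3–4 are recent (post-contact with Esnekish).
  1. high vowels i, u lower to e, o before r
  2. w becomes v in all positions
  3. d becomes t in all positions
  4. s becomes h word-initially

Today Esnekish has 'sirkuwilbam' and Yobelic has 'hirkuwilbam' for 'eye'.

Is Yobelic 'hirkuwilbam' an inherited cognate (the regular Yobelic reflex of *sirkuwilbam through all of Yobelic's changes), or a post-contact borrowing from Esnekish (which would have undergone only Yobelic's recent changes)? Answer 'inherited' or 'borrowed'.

borrowed

If inherited, *sirkuwilbam would pass through all of Yobelic's changes:
Yobelic: *sirkuwilbam > serkuwilbam > serkuvilbam > herkuvilbam  (by pre-rhotic lowering, unconditioned shift, debuccalisation)
If borrowed from Esnekish 'sirkuwilbam' after the early changes, it would undergo only the recent ones:
  rule 3 (unconditioned shift): no change (sirkuwilbam)
  rule 4 (debuccalisation): sirkuwilbam → hirkuwilbam
  ⇒ as a loan: hirkuwilbam
Yobelic 'hirkuwilbam' matches the loan outcome 'hirkuwilbam', not the inherited 'herkuvilbam' — it skipped the early Yobelic changes, so it was borrowed from Esnekish.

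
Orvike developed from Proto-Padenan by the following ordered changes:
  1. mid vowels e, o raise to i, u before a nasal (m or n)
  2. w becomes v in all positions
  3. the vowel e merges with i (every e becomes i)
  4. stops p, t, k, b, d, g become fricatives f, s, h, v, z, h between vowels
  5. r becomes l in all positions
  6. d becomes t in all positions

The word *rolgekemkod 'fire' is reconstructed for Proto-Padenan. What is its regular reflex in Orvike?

Orvike: *rolgekemkod
  rolgekemkod → rolgekimkod   [pre-nasal raising]
  rolgekimkod (rule 2 does not apply)
  rolgekimkod → rolgikimkod   [vowel merger]
  rolgikimkod → rolgihimkod   [intervocalic lenition]
  rolgihimkod → lolgihimkod   [unconditioned shift]
  lolgihimkod → lolgihimkot   [unconditioned shift]
  giving Orvike lolgihimkot.

lolgihimkot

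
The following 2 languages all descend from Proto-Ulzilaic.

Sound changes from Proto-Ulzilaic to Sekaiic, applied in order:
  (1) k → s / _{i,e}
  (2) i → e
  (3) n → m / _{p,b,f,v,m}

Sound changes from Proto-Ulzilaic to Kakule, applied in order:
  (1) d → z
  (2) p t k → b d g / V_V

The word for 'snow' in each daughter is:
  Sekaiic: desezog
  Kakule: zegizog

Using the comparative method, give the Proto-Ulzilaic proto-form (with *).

Position 1: Sekaiic has d, Kakule has z. Sekaiic preserves d here (none of its changes turn any other segment into d), so the proto-segment is *d.
Position 4: Sekaiic has e, Kakule has i. Kakule preserves i here (none of its changes turn any other segment into i), so the proto-segment is *i.
Verify the candidate proto-form against each daughter:
Sekaiic: *dekizog
  dekizog → desizog   [palatalisation]
  desizog → desezog   [vowel merger]
  desezog (rule 3 does not apply)
  giving Sekaiic desezog.
Kakule: *dekizog > zekizog > zegizog  (by unconditioned shift, intervocalic voicing)
Only *dekizog yields all of Sekaiic desezog, Kakule zegizog.

*dekizog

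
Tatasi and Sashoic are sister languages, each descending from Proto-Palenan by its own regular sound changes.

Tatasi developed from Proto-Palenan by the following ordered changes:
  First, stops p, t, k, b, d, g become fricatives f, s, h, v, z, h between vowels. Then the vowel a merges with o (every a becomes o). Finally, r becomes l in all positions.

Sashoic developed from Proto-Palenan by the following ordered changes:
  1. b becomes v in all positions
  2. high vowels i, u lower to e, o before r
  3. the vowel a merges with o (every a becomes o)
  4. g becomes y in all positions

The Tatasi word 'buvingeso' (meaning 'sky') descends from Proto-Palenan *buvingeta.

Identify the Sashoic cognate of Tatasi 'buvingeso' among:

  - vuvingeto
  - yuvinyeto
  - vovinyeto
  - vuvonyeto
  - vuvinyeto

Sashoic: *buvingeta
  buvingeta → vuvingeta   [unconditioned shift]
  vuvingeta (rule 2 does not apply)
  vuvingeta → vuvingeto   [vowel merger]
  vuvingeto → vuvinyeto   [unconditioned shift]
  giving Sashoic vuvinyeto.
The other candidates each miss or misapply at least one Sashoic change.

vuvinyeto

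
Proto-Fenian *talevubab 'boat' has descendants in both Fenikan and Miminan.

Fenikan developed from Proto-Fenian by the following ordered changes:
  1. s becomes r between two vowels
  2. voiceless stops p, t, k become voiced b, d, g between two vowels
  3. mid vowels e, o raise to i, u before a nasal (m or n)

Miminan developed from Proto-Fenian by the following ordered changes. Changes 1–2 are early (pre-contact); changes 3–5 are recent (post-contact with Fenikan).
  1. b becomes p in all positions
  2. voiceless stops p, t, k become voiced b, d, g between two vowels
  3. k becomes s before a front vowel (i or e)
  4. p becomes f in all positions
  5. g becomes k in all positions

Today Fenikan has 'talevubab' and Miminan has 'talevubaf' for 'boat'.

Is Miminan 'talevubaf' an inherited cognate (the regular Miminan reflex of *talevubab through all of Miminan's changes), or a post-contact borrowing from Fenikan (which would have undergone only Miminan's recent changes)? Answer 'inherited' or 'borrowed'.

If inherited, *talevubab would pass through all of Miminan's changes:
Miminan: *talevubab > talevupap > talevubap > talevubaf  (by unconditioned shift, intervocalic voicing, unconditioned shift)
If borrowed from Fenikan 'talevubab' after the early changes, it would undergo only the recent ones:
  rule 3 (palatalisation): no change (talevubab)
  rule 4 (unconditioned shift): no change (talevubab)
  rule 5 (unconditioned shift): no change (talevubab)
  ⇒ as a loan: talevubab
Miminan 'talevubaf' matches the inherited outcome exactly, so it is an inherited cognate, not a loan.

inherited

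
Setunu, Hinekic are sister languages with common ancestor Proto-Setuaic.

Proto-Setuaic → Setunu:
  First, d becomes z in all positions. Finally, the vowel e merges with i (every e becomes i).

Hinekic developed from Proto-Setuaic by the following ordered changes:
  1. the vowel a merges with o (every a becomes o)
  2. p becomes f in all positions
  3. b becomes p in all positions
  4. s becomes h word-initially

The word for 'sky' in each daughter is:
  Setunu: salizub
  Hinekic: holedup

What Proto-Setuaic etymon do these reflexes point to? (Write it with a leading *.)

*saledub

Position 7: Setunu has b, Hinekic has p. Setunu preserves b here (none of its changes turn any other segment into b), so the proto-segment is *b.
Position 4: Setunu has i, Hinekic has e. Hinekic preserves e here (none of its changes turn any other segment into e), so the proto-segment is *e.
This points to *saledub. Verify forward in each daughter:
Setunu: start from *saledub.
  rule 1 (unconditioned shift): saledub → salezub
  rule 2 (vowel merger): salezub → salizub
  ⇒ Setunu salizub
Hinekic: *saledub
  saledub → soledub   [vowel merger]
  soledub (rule 2 does not apply)
  soledub → soledup   [unconditioned shift]
  soledup → holedup   [debuccalisation]
  giving Hinekic holedup.
Only *saledub yields all of Setunu salizub, Hinekic holedup.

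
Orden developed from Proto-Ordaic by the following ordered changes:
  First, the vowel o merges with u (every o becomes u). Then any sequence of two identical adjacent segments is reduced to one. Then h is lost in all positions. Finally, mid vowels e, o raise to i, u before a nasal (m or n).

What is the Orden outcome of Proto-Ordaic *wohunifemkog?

Orden: *wohunifemkog
  wohunifemkog → wuhunifemkug   [vowel merger]
  wuhunifemkug (rule 2 does not apply)
  wuhunifemkug → wuunifemkug   [h-loss]
  wuunifemkug → wuunifimkug   [pre-nasal raising]
  giving Orden wuunifimkug.

wuunifimkug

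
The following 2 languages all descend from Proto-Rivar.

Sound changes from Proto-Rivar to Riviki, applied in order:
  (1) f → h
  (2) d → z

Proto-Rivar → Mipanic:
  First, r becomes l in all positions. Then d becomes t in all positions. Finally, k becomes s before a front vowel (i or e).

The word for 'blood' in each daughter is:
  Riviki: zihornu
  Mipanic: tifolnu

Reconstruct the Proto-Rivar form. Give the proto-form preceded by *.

Position 1: Riviki has z, Mipanic has t. Taking the neighbouring segments as reconstructed: Riviki z could go back to *d or *z; Mipanic t could go back to *t or *d — the one source consistent with every daughter is *d.
Position 3: Riviki has h, Mipanic has f. Mipanic preserves f here (none of its changes turn any other segment into f), so the proto-segment is *f.
Position 5: Riviki has r, Mipanic has l. Riviki preserves r here (none of its changes turn any other segment into r), so the proto-segment is *r.
The remaining positions agree across the daughters. Check the candidate against every language:
Riviki: *difornu > dihornu > zihornu  (by unconditioned shift, unconditioned shift)
Mipanic: *difornu > difolnu > tifolnu  (by unconditioned shift, unconditioned shift)
*difornu is the unique common source.

*difornu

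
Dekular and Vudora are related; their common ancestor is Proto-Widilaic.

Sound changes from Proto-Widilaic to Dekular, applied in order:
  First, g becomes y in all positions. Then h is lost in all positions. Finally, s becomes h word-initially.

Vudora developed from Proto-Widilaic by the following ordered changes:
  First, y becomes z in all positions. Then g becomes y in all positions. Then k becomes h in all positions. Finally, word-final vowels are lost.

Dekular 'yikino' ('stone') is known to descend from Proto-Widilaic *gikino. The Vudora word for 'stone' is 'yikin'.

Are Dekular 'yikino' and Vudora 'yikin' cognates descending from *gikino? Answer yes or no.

Derive the expected Vudora reflex of *gikino:
Vudora: *gikino
  gikino (rule 1 does not apply)
  gikino → yikino   [unconditioned shift]
  yikino → yihino   [unconditioned shift]
  yihino → yihin   [apocope]
  giving Vudora yihin.
The regular Vudora reflex would be 'yihin', but the attested form is 'yikin'. The correspondence is irregular, so they are not cognates (the Vudora form has a different source).

no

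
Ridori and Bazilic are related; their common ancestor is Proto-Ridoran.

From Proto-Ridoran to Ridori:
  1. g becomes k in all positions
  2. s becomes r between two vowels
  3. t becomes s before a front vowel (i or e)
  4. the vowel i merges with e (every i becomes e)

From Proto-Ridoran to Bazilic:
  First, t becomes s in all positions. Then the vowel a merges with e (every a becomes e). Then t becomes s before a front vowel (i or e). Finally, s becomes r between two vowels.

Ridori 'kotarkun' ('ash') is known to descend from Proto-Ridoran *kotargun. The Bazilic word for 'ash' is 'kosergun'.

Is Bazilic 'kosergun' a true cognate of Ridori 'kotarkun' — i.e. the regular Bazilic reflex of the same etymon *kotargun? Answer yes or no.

Derive the expected Bazilic reflex of *kotargun:
Bazilic: start from *kotargun.
  rule 1 (unconditioned shift): kotargun → kosargun
  rule 2 (vowel merger): kosargun → kosergun
  rule 3: no change — kosergun
  rule 4 (rhotacism): kosergun → korergun
  ⇒ Bazilic korergun
The regular Bazilic reflex would be 'korergun', but the attested form is 'kosergun'. The correspondence is irregular, so they are not cognates (the Bazilic form has a different source).

no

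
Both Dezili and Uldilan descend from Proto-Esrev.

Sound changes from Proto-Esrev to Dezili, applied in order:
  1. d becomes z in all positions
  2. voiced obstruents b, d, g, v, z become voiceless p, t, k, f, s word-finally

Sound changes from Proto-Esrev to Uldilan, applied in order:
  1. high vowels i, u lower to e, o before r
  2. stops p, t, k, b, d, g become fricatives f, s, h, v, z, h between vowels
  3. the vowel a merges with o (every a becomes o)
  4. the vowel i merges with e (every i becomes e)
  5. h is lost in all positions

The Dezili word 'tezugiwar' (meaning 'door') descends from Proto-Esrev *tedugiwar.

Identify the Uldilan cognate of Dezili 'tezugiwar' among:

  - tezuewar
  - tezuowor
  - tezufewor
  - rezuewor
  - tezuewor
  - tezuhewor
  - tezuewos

Uldilan: start from *tedugiwar.
  rule 1: no change — tedugiwar
  rule 2 (intervocalic lenition): tedugiwar → tezuhiwar
  rule 3 (vowel merger): tezuhiwar → tezuhiwor
  rule 4 (vowel merger): tezuhiwor → tezuhewor
  rule 5 (h-loss): tezuhewor → tezuewor
  ⇒ Uldilan tezuewor
Among the options, 'tezuewor' alone shows every Uldilan change applied in order.

tezuewor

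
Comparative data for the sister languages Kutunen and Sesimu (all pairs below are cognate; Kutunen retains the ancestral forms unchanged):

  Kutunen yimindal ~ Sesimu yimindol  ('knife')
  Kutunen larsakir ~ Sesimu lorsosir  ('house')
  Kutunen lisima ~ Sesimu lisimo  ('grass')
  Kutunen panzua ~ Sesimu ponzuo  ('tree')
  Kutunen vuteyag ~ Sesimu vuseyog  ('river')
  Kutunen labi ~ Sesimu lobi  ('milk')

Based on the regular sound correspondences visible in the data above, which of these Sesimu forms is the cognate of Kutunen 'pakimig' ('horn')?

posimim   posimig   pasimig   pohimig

posimig

yimindal ~ yimindol, larsakir ~ lorsosir — Kutunen a corresponds to Sesimu o after a consonant, before a consonant other than r, m, n, p, b, f, v.
larsakir ~ lorsosir — Kutunen k corresponds to Sesimu s between vowels (before a front vowel).
Applying these to Kutunen 'pakimig':
  pakimig → pokimig   (a→o after a consonant, before a consonant other than r, m, n, p, b, f, v)
  pokimig → posimig   (k→s between vowels (before a front vowel))
So the Sesimu cognate is 'posimig'.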